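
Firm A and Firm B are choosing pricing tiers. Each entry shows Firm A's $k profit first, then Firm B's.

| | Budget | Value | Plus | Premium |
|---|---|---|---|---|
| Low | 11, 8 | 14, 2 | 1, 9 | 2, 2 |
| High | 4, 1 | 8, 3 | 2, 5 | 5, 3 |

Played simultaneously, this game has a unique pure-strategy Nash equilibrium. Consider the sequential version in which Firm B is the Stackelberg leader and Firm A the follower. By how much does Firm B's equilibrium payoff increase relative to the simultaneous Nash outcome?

Firm A best-responds to each possible Firm B move:
- Budget → Firm A plays Low (best of 11, 4); Firm B gets 8.
- Value → Firm A plays Low (best of 14, 8); Firm B gets 2.
- Plus → Firm A plays High (best of 1, 2); Firm B gets 5.
- Premium → Firm A plays High (best of 2, 5); Firm B gets 3.
Among 8, 2, 5, 3, the best is 8 at Budget. Subgame-perfect outcome: (Low, Budget) with payoffs (11, 8).
For the simultaneous game, intersect best replies.
Firm A's best replies: Budget→Low; Value→Low; Plus→High; Premium→High.
Firm B's best replies: Low→Plus; High→Plus.
The unique mutual best reply is (High, Plus), giving (2, 5).
Firm B's commitment gain: 8 − 5 = 3.

3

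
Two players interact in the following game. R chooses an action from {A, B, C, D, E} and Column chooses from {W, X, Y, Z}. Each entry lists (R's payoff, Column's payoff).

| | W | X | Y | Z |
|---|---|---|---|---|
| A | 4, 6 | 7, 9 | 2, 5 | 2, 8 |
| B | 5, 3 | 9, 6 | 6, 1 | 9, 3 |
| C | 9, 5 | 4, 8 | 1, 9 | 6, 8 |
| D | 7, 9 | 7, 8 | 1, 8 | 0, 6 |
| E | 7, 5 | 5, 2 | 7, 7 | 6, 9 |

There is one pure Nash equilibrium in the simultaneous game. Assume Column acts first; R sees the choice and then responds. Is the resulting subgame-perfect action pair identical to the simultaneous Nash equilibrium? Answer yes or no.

no

Work backward from R's decision.
- W: R compares 4, 5, 9, 7, 7 and picks C; Column would get 5.
- X: R compares 7, 9, 4, 7, 5 and picks B; Column would get 6.
- Y: R compares 2, 6, 1, 1, 7 and picks E; Column would get 7.
- Z: R compares 2, 9, 6, 0, 6 and picks B; Column would get 3.
Among 5, 6, 7, 3, the best is 7 at Y. Subgame-perfect outcome: (E, Y) with payoffs (7, 7).
For the simultaneous game, intersect best replies.
R's best replies: W→C; X→B; Y→E; Z→B.
Column's best replies: A→X; B→X; C→Y; D→W; E→Z.
Only (B, X) has each player best-responding; Nash payoffs (9, 6).
Sequential outcome (E, Y) differs from the Nash profile (B, X).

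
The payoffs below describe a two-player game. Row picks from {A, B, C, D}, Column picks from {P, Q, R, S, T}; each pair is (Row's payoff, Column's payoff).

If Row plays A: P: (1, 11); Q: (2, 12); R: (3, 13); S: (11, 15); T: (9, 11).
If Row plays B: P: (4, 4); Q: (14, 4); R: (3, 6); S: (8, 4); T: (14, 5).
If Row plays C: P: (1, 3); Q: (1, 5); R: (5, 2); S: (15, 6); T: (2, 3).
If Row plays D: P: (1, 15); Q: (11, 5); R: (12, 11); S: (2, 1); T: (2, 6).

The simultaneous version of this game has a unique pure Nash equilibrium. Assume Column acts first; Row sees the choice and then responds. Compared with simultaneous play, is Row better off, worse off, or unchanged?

worse off

Work backward from Row's decision.
- P: BR = B, leader payoff 4.
- Q: BR = B, leader payoff 4.
- R: BR = D, leader payoff 11.
- S: BR = C, leader payoff 6.
- T: BR = B, leader payoff 5.
Column's induced payoffs are 4, 4, 11, 6, 5, so Column commits to R. Subgame-perfect outcome: (D, R) with payoffs (12, 11).
For the simultaneous game, intersect best replies.
Row's best replies: P→B; Q→B; R→D; S→C; T→B.
Column's best replies: A→S; B→R; C→S; D→P.
The unique mutual best reply is (C, S), giving (15, 6).
Row earns 12 sequentially versus 15 at the Nash outcome: worse off.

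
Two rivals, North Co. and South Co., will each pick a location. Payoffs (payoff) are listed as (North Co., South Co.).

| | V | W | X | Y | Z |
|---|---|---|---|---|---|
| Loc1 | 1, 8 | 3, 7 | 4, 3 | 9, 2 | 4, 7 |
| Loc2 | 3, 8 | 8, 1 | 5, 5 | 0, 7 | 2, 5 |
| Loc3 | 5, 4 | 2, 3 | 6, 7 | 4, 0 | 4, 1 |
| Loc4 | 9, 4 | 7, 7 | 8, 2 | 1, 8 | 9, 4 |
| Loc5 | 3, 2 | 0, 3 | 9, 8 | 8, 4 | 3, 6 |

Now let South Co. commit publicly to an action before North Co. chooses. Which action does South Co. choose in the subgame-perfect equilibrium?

X

Work backward from North Co.'s decision.
- V: BR = Loc4, leader payoff 4.
- W: BR = Loc2, leader payoff 1.
- X: BR = Loc5, leader payoff 8.
- Y: BR = Loc1, leader payoff 2.
- Z: BR = Loc4, leader payoff 4.
Among 4, 1, 8, 2, 4, the best is 8 at X. Subgame-perfect outcome: (Loc5, X) with payoffs (9, 8).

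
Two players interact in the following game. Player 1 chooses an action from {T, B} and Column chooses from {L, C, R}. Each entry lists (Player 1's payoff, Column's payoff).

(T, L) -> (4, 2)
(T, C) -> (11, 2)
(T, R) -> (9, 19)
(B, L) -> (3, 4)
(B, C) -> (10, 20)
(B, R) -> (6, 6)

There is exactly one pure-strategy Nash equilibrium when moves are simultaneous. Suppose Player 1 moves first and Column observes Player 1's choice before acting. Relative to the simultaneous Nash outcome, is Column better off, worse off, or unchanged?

Column best-responds to each possible Player 1 move:
- T → Column plays R (best of 2, 2, 19); Player 1 gets 9.
- B → Column plays C (best of 4, 20, 6); Player 1 gets 10.
Player 1's induced payoffs are 9, 10, so Player 1 commits to B. Subgame-perfect outcome: (B, C) with payoffs (10, 20).
For the simultaneous game, intersect best replies.
Player 1's best replies: L→T; C→T; R→T.
Column's best replies: T→R; B→C.
The unique mutual best reply is (T, R), giving (9, 19).
Column earns 20 sequentially versus 19 at the Nash outcome: better off.

better off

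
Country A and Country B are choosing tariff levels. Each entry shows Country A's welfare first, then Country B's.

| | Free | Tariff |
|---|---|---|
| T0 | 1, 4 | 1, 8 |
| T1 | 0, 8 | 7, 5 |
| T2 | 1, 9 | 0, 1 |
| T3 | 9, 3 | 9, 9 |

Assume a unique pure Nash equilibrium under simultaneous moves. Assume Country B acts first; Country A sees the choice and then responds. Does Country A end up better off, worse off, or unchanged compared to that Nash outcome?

Solve by backward induction (Country B leads).
- Free: Country A compares 1, 0, 1, 9 and picks T3; Country B would get 3.
- Tariff: Country A compares 1, 7, 0, 9 and picks T3; Country B would get 9.
Country B's induced payoffs are 3, 9, so Country B commits to Tariff. Subgame-perfect outcome: (T3, Tariff) with payoffs (9, 9).
Now find the simultaneous Nash equilibrium.
Country A's best replies: Free→T3; Tariff→T3.
Country B's best replies: T0→Tariff; T1→Free; T2→Free; T3→Tariff.
Only (T3, Tariff) has each player best-responding; Nash payoffs (9, 9).
Country A earns 9 sequentially versus 9 at the Nash outcome: unchanged.

unchanged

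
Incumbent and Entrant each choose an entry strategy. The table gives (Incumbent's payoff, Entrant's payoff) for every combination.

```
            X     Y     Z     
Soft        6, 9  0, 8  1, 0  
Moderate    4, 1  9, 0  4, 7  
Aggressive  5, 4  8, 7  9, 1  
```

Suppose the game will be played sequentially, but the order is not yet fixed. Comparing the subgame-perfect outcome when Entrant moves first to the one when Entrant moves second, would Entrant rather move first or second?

If Incumbent leads: Entrant's best replies are Soft→X, Moderate→Z, Aggressive→Y; Incumbent's induced payoffs 6, 4, 8; outcome (Aggressive, Y), payoffs (8, 7).
If Entrant leads: Incumbent's best replies are X→Soft, Y→Moderate, Z→Aggressive; Entrant's induced payoffs 9, 0, 1; outcome (Soft, X), payoffs (6, 9).
Entrant gets 9 moving first and 7 moving second, so Entrant prefers to move first.

first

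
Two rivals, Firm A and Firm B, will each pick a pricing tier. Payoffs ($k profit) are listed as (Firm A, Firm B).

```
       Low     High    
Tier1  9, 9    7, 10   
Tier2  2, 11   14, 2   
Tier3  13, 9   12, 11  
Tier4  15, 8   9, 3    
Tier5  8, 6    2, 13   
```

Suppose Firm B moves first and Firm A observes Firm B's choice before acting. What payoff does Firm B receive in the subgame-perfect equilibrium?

Backward induction with Firm B moving first.
- Low → Firm A plays Tier4 (best of 9, 2, 13, 15, 8); Firm B gets 8.
- High → Firm A plays Tier2 (best of 7, 14, 12, 9, 2); Firm B gets 2.
Firm B's induced payoffs are 8, 2, so Firm B commits to Low. Subgame-perfect outcome: (Tier4, Low) with payoffs (15, 8).

8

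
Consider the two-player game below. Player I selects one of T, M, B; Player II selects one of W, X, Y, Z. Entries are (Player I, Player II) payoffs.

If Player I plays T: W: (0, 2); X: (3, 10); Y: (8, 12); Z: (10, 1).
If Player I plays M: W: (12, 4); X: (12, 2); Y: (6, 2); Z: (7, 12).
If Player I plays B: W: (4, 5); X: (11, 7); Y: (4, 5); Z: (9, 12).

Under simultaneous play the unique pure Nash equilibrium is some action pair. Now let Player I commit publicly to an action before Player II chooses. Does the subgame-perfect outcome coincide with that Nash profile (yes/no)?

no

Work backward from Player II's decision.
- T: Player II compares 2, 10, 12, 1 and picks Y; Player I would get 8.
- M: Player II compares 4, 2, 2, 12 and picks Z; Player I would get 7.
- B: Player II compares 5, 7, 5, 12 and picks Z; Player I would get 9.
Among 8, 7, 9, the best is 9 at B. Subgame-perfect outcome: (B, Z) with payoffs (9, 12).
Under simultaneous play:
Player I's best replies: W→M; X→M; Y→T; Z→T.
Player II's best replies: T→Y; M→Z; B→Z.
The unique mutual best reply is (T, Y), giving (8, 12).
Sequential outcome (B, Z) differs from the Nash profile (T, Y).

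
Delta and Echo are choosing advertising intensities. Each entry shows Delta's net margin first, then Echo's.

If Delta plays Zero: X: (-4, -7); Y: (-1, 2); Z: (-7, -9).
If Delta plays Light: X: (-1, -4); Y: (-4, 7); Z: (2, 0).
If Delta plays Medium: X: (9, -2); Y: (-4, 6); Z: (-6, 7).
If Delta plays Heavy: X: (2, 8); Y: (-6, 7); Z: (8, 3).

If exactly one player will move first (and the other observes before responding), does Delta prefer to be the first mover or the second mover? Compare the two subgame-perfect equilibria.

If Delta leads: Echo's best replies are Zero→Y, Light→Y, Medium→Z, Heavy→X; Delta's induced payoffs -1, -4, -6, 2; outcome (Heavy, X), payoffs (2, 8).
If Echo leads: Delta's best replies are X→Medium, Y→Zero, Z→Heavy; Echo's induced payoffs -2, 2, 3; outcome (Heavy, Z), payoffs (8, 3).
Delta gets 2 moving first and 8 moving second, so Delta prefers to move second.

second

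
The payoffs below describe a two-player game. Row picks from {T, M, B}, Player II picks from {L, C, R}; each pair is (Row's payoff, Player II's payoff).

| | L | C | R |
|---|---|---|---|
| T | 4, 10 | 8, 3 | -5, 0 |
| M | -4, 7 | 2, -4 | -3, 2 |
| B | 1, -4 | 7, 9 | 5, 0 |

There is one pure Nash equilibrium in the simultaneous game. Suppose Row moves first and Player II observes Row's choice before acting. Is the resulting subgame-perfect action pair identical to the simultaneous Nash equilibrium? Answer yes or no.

no

Backward induction with Row moving first.
- T: BR = L, leader payoff 4.
- M: BR = L, leader payoff -4.
- B: BR = C, leader payoff 7.
Maximizing over 4, -4, 7, Row chooses B. Subgame-perfect outcome: (B, C) with payoffs (7, 9).
Under simultaneous play:
Row's best replies: L→T; C→T; R→B.
Player II's best replies: T→L; M→L; B→C.
The unique mutual best reply is (T, L), giving (4, 10).
Sequential outcome (B, C) differs from the Nash profile (T, L).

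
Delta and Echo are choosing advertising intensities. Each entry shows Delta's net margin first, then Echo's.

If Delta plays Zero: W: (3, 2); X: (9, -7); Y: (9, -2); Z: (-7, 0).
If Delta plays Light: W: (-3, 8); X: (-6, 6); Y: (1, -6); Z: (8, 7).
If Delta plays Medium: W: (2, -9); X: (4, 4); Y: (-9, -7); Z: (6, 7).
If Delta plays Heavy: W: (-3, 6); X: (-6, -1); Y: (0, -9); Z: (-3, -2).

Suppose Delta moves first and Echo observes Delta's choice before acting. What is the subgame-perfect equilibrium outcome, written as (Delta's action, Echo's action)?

Solve by backward induction (Delta leads).
- Zero: BR = W, leader payoff 3.
- Light: BR = W, leader payoff -3.
- Medium: BR = Z, leader payoff 6.
- Heavy: BR = W, leader payoff -3.
Maximizing over 3, -3, 6, -3, Delta chooses Medium. Subgame-perfect outcome: (Medium, Z) with payoffs (6, 7).

(Medium, Z)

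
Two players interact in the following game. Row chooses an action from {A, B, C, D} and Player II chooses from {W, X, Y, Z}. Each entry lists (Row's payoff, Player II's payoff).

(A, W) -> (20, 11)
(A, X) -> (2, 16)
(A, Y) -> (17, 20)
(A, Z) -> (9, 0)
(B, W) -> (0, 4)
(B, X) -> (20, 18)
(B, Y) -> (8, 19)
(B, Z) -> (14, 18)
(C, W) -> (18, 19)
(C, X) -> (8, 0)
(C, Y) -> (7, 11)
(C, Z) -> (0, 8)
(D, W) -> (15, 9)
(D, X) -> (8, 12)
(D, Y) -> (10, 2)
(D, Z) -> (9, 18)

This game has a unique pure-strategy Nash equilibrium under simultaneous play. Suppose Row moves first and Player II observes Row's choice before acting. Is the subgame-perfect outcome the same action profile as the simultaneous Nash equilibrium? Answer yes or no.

no

Work backward from Player II's decision.
- A: BR = Y, leader payoff 17.
- B: BR = Y, leader payoff 8.
- C: BR = W, leader payoff 18.
- D: BR = Z, leader payoff 9.
Maximizing over 17, 8, 18, 9, Row chooses C. Subgame-perfect outcome: (C, W) with payoffs (18, 19).
Now find the simultaneous Nash equilibrium.
Row's best replies: W→A; X→B; Y→A; Z→B.
Player II's best replies: A→Y; B→Y; C→W; D→Z.
The unique mutual best reply is (A, Y), giving (17, 20).
Sequential outcome (C, W) differs from the Nash profile (A, Y).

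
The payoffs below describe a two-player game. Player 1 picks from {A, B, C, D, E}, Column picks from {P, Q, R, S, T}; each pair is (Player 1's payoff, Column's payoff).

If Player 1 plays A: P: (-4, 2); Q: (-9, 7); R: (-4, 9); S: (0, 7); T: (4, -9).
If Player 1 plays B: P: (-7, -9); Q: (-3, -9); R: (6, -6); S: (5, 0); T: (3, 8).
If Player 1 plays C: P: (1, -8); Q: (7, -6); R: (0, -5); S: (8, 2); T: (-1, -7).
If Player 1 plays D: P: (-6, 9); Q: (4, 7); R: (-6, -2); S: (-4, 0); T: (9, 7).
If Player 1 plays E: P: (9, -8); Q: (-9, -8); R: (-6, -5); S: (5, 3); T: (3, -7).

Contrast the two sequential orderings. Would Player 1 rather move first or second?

If Player 1 leads: Column's best replies are A→R, B→T, C→S, D→P, E→S; Player 1's induced payoffs -4, 3, 8, -6, 5; outcome (C, S), payoffs (8, 2).
If Column leads: Player 1's best replies are P→E, Q→C, R→B, S→C, T→D; Column's induced payoffs -8, -6, -6, 2, 7; outcome (D, T), payoffs (9, 7).
Player 1 gets 8 moving first and 9 moving second, so Player 1 prefers to move second.

second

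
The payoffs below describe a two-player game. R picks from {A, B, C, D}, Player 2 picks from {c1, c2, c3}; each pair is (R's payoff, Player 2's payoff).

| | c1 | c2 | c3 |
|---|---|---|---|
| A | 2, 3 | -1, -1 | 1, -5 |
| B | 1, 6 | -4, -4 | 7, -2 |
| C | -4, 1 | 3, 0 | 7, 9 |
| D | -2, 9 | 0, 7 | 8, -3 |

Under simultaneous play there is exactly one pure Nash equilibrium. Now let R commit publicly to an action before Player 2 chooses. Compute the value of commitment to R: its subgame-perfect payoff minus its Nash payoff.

Work backward from Player 2's decision.
- A: BR = c1, leader payoff 2.
- B: BR = c1, leader payoff 1.
- C: BR = c3, leader payoff 7.
- D: BR = c1, leader payoff -2.
Among 2, 1, 7, -2, the best is 7 at C. Subgame-perfect outcome: (C, c3) with payoffs (7, 9).
For the simultaneous game, intersect best replies.
R's best replies: c1→A; c2→C; c3→D.
Player 2's best replies: A→c1; B→c1; C→c3; D→c1.
Only (A, c1) has each player best-responding; Nash payoffs (2, 3).
R's commitment gain: 7 − 2 = 5.

5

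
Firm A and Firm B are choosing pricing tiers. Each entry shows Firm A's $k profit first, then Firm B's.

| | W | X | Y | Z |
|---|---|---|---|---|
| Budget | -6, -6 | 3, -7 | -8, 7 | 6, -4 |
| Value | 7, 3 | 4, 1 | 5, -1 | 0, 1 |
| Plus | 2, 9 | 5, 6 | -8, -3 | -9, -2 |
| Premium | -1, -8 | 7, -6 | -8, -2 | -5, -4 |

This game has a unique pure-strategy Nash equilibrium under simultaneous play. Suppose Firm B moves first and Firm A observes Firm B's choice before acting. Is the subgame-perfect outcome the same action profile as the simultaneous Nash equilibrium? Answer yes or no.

yes

Firm A best-responds to each possible Firm B move:
- W: Firm A compares -6, 7, 2, -1 and picks Value; Firm B would get 3.
- X: Firm A compares 3, 4, 5, 7 and picks Premium; Firm B would get -6.
- Y: Firm A compares -8, 5, -8, -8 and picks Value; Firm B would get -1.
- Z: Firm A compares 6, 0, -9, -5 and picks Budget; Firm B would get -4.
Among 3, -6, -1, -4, the best is 3 at W. Subgame-perfect outcome: (Value, W) with payoffs (7, 3).
Under simultaneous play:
Firm A's best replies: W→Value; X→Premium; Y→Value; Z→Budget.
Firm B's best replies: Budget→Y; Value→W; Plus→W; Premium→Y.
The unique mutual best reply is (Value, W), giving (7, 3).
Sequential outcome (Value, W) coincides with the Nash profile (Value, W).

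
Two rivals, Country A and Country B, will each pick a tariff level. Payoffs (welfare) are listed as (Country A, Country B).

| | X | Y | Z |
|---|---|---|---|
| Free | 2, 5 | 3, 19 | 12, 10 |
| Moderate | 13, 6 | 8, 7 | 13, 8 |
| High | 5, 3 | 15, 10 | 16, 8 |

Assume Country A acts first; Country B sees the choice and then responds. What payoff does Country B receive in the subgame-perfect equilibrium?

10

Country B best-responds to each possible Country A move:
- Free → Country B plays Y (best of 5, 19, 10); Country A gets 3.
- Moderate → Country B plays Z (best of 6, 7, 8); Country A gets 13.
- High → Country B plays Y (best of 3, 10, 8); Country A gets 15.
Country A's induced payoffs are 3, 13, 15, so Country A commits to High. Subgame-perfect outcome: (High, Y) with payoffs (15, 10).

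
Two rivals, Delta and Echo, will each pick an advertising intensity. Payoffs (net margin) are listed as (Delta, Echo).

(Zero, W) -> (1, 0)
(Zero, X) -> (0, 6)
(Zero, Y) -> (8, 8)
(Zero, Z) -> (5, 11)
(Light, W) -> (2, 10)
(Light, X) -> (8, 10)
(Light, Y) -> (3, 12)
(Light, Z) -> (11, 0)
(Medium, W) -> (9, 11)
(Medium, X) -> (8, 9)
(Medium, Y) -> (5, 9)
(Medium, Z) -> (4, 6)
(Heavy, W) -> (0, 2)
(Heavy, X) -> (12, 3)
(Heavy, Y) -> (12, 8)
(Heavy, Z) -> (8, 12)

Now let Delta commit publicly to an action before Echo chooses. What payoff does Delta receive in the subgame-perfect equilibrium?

Solve by backward induction (Delta leads).
- Zero → Echo plays Z (best of 0, 6, 8, 11); Delta gets 5.
- Light → Echo plays Y (best of 10, 10, 12, 0); Delta gets 3.
- Medium → Echo plays W (best of 11, 9, 9, 6); Delta gets 9.
- Heavy → Echo plays Z (best of 2, 3, 8, 12); Delta gets 8.
Delta's induced payoffs are 5, 3, 9, 8, so Delta commits to Medium. Subgame-perfect outcome: (Medium, W) with payoffs (9, 11).

9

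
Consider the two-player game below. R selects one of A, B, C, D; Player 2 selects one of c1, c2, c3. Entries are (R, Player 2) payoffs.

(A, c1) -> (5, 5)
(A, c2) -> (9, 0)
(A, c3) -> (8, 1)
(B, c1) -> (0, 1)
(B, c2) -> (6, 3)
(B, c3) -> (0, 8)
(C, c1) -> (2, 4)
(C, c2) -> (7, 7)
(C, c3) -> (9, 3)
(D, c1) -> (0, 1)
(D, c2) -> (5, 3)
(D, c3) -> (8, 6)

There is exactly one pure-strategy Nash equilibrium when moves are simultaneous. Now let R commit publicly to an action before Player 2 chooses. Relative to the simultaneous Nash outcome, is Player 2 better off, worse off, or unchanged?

Work backward from Player 2's decision.
- A: BR = c1, leader payoff 5.
- B: BR = c3, leader payoff 0.
- C: BR = c2, leader payoff 7.
- D: BR = c3, leader payoff 8.
Maximizing over 5, 0, 7, 8, R chooses D. Subgame-perfect outcome: (D, c3) with payoffs (8, 6).
Now find the simultaneous Nash equilibrium.
R's best replies: c1→A; c2→A; c3→C.
Player 2's best replies: A→c1; B→c3; C→c2; D→c3.
The unique mutual best reply is (A, c1), giving (5, 5).
Player 2 earns 6 sequentially versus 5 at the Nash outcome: better off.

better off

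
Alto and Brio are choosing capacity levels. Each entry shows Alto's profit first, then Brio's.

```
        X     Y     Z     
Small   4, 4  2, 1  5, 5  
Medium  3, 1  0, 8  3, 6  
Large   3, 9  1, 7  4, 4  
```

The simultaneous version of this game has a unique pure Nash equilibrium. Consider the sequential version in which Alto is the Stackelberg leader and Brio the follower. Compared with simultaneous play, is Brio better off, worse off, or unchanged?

unchanged

Brio best-responds to each possible Alto move:
- Small: BR = Z, leader payoff 5.
- Medium: BR = Y, leader payoff 0.
- Large: BR = X, leader payoff 3.
Among 5, 0, 3, the best is 5 at Small. Subgame-perfect outcome: (Small, Z) with payoffs (5, 5).
For the simultaneous game, intersect best replies.
Alto's best replies: X→Small; Y→Small; Z→Small.
Brio's best replies: Small→Z; Medium→Y; Large→X.
The unique mutual best reply is (Small, Z), giving (5, 5).
Brio earns 5 sequentially versus 5 at the Nash outcome: unchanged.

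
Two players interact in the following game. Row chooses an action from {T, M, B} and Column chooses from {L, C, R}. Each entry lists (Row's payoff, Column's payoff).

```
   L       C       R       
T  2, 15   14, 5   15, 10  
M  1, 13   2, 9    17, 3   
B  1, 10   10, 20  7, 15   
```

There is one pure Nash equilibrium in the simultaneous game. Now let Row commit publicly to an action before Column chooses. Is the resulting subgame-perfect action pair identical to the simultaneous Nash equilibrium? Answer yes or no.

Backward induction with Row moving first.
- T → Column plays L (best of 15, 5, 10); Row gets 2.
- M → Column plays L (best of 13, 9, 3); Row gets 1.
- B → Column plays C (best of 10, 20, 15); Row gets 10.
Among 2, 1, 10, the best is 10 at B. Subgame-perfect outcome: (B, C) with payoffs (10, 20).
Under simultaneous play:
Row's best replies: L→T; C→T; R→M.
Column's best replies: T→L; M→L; B→C.
Only (T, L) has each player best-responding; Nash payoffs (2, 15).
Sequential outcome (B, C) differs from the Nash profile (T, L).

no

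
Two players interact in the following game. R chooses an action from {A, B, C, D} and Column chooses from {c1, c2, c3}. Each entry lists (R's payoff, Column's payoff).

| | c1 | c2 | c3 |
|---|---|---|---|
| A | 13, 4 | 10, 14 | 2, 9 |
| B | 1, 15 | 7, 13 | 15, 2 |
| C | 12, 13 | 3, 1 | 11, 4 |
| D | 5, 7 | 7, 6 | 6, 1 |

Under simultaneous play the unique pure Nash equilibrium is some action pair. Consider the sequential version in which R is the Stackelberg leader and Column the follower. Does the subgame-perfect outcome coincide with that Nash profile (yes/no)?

no

Column best-responds to each possible R move:
- A: BR = c2, leader payoff 10.
- B: BR = c1, leader payoff 1.
- C: BR = c1, leader payoff 12.
- D: BR = c1, leader payoff 5.
Maximizing over 10, 1, 12, 5, R chooses C. Subgame-perfect outcome: (C, c1) with payoffs (12, 13).
Now find the simultaneous Nash equilibrium.
R's best replies: c1→A; c2→A; c3→B.
Column's best replies: A→c2; B→c1; C→c1; D→c1.
Only (A, c2) has each player best-responding; Nash payoffs (10, 14).
Sequential outcome (C, c1) differs from the Nash profile (A, c2).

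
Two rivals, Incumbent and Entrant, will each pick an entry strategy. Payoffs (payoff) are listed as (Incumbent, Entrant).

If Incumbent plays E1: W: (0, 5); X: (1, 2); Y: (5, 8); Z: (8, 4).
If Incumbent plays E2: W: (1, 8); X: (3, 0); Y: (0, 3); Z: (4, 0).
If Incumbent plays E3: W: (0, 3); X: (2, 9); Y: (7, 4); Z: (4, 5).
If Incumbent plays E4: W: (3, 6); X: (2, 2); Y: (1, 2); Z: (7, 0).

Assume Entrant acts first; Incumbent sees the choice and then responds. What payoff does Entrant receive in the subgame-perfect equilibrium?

Solve by backward induction (Entrant leads).
- W → Incumbent plays E4 (best of 0, 1, 0, 3); Entrant gets 6.
- X → Incumbent plays E2 (best of 1, 3, 2, 2); Entrant gets 0.
- Y → Incumbent plays E3 (best of 5, 0, 7, 1); Entrant gets 4.
- Z → Incumbent plays E1 (best of 8, 4, 4, 7); Entrant gets 4.
Maximizing over 6, 0, 4, 4, Entrant chooses W. Subgame-perfect outcome: (E4, W) with payoffs (3, 6).

6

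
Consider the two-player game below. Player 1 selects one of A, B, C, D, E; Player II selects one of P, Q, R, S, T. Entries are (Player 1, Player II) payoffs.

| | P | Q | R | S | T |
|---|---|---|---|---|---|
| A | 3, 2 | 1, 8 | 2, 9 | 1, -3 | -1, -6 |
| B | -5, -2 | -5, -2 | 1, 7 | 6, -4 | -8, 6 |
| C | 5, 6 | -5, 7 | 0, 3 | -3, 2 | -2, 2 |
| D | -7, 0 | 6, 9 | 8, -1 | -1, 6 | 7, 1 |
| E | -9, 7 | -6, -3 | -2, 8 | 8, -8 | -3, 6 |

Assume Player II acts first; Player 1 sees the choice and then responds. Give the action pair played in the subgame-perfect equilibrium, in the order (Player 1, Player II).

(D, Q)

Solve by backward induction (Player II leads).
- P: Player 1 compares 3, -5, 5, -7, -9 and picks C; Player II would get 6.
- Q: Player 1 compares 1, -5, -5, 6, -6 and picks D; Player II would get 9.
- R: Player 1 compares 2, 1, 0, 8, -2 and picks D; Player II would get -1.
- S: Player 1 compares 1, 6, -3, -1, 8 and picks E; Player II would get -8.
- T: Player 1 compares -1, -8, -2, 7, -3 and picks D; Player II would get 1.
Player II's induced payoffs are 6, 9, -1, -8, 1, so Player II commits to Q. Subgame-perfect outcome: (D, Q) with payoffs (6, 9).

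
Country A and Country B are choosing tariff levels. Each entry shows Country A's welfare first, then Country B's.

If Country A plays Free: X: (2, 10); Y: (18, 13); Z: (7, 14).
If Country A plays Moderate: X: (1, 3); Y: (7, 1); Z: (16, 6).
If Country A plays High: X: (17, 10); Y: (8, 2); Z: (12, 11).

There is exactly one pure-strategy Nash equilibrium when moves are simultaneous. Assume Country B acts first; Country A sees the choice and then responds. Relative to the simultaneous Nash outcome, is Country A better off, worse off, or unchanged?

Country A best-responds to each possible Country B move:
- X: Country A compares 2, 1, 17 and picks High; Country B would get 10.
- Y: Country A compares 18, 7, 8 and picks Free; Country B would get 13.
- Z: Country A compares 7, 16, 12 and picks Moderate; Country B would get 6.
Maximizing over 10, 13, 6, Country B chooses Y. Subgame-perfect outcome: (Free, Y) with payoffs (18, 13).
For the simultaneous game, intersect best replies.
Country A's best replies: X→High; Y→Free; Z→Moderate.
Country B's best replies: Free→Z; Moderate→Z; High→Z.
The unique mutual best reply is (Moderate, Z), giving (16, 6).
Country A earns 18 sequentially versus 16 at the Nash outcome: better off.

better off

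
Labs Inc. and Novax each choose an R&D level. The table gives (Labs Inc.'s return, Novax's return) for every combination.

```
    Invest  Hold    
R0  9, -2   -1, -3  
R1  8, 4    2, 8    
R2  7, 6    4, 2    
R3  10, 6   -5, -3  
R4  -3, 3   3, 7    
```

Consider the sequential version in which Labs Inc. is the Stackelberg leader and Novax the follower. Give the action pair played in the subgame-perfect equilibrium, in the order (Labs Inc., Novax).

(R3, Invest)

Work backward from Novax's decision.
- R0: BR = Invest, leader payoff 9.
- R1: BR = Hold, leader payoff 2.
- R2: BR = Invest, leader payoff 7.
- R3: BR = Invest, leader payoff 10.
- R4: BR = Hold, leader payoff 3.
Labs Inc.'s induced payoffs are 9, 2, 7, 10, 3, so Labs Inc. commits to R3. Subgame-perfect outcome: (R3, Invest) with payoffs (10, 6).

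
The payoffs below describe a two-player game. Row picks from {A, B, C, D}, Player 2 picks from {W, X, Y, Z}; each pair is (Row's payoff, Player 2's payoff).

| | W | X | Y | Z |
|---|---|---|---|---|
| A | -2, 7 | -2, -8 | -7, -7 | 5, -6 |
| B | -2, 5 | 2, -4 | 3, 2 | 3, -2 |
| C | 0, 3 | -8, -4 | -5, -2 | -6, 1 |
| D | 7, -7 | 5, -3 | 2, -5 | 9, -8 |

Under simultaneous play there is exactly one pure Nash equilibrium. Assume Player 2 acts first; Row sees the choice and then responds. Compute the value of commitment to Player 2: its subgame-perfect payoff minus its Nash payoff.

Solve by backward induction (Player 2 leads).
- W → Row plays D (best of -2, -2, 0, 7); Player 2 gets -7.
- X → Row plays D (best of -2, 2, -8, 5); Player 2 gets -3.
- Y → Row plays B (best of -7, 3, -5, 2); Player 2 gets 2.
- Z → Row plays D (best of 5, 3, -6, 9); Player 2 gets -8.
Maximizing over -7, -3, 2, -8, Player 2 chooses Y. Subgame-perfect outcome: (B, Y) with payoffs (3, 2).
For the simultaneous game, intersect best replies.
Row's best replies: W→D; X→D; Y→B; Z→D.
Player 2's best replies: A→W; B→W; C→W; D→X.
Only (D, X) has each player best-responding; Nash payoffs (5, -3).
Player 2's commitment gain: 2 − -3 = 5.

5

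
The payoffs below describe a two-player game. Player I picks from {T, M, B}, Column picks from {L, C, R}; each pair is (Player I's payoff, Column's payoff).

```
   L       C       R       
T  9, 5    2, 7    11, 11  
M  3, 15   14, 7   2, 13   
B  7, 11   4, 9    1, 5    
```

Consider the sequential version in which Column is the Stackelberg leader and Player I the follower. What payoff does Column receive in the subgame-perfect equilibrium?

Solve by backward induction (Column leads).
- L: BR = T, leader payoff 5.
- C: BR = M, leader payoff 7.
- R: BR = T, leader payoff 11.
Column's induced payoffs are 5, 7, 11, so Column commits to R. Subgame-perfect outcome: (T, R) with payoffs (11, 11).

11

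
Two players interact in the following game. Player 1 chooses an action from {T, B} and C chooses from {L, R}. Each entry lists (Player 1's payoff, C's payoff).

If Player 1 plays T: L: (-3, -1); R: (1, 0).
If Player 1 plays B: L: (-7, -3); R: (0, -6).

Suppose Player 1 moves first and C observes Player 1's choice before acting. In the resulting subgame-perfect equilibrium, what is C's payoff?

Solve by backward induction (Player 1 leads).
- T: C compares -1, 0 and picks R; Player 1 would get 1.
- B: C compares -3, -6 and picks L; Player 1 would get -7.
Among 1, -7, the best is 1 at T. Subgame-perfect outcome: (T, R) with payoffs (1, 0).

0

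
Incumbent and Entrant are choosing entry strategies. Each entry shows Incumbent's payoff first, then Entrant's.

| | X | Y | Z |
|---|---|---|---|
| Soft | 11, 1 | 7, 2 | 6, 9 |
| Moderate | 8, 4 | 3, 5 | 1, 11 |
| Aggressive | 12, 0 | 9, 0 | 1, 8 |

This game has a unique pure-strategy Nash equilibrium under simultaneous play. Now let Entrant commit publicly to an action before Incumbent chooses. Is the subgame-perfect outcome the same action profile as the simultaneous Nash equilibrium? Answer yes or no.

Work backward from Incumbent's decision.
- X → Incumbent plays Aggressive (best of 11, 8, 12); Entrant gets 0.
- Y → Incumbent plays Aggressive (best of 7, 3, 9); Entrant gets 0.
- Z → Incumbent plays Soft (best of 6, 1, 1); Entrant gets 9.
Among 0, 0, 9, the best is 9 at Z. Subgame-perfect outcome: (Soft, Z) with payoffs (6, 9).
Under simultaneous play:
Incumbent's best replies: X→Aggressive; Y→Aggressive; Z→Soft.
Entrant's best replies: Soft→Z; Moderate→Z; Aggressive→Z.
Only (Soft, Z) has each player best-responding; Nash payoffs (6, 9).
Sequential outcome (Soft, Z) coincides with the Nash profile (Soft, Z).

yes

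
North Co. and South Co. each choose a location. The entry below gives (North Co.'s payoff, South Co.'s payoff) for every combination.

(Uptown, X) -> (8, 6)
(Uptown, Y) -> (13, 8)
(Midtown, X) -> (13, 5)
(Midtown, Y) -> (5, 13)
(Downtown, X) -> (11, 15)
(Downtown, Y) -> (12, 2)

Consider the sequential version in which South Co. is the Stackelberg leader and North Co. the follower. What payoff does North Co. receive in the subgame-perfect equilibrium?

Backward induction with South Co. moving first.
- X → North Co. plays Midtown (best of 8, 13, 11); South Co. gets 5.
- Y → North Co. plays Uptown (best of 13, 5, 12); South Co. gets 8.
South Co.'s induced payoffs are 5, 8, so South Co. commits to Y. Subgame-perfect outcome: (Uptown, Y) with payoffs (13, 8).

13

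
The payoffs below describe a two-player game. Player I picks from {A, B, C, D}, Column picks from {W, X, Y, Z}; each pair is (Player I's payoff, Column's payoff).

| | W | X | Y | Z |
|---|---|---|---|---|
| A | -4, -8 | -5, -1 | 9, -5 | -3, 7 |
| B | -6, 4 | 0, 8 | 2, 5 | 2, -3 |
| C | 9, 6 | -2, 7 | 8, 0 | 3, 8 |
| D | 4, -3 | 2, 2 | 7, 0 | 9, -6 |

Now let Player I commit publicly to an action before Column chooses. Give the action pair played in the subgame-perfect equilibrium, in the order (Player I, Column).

(C, Z)

Solve by backward induction (Player I leads).
- A: BR = Z, leader payoff -3.
- B: BR = X, leader payoff 0.
- C: BR = Z, leader payoff 3.
- D: BR = X, leader payoff 2.
Player I's induced payoffs are -3, 0, 3, 2, so Player I commits to C. Subgame-perfect outcome: (C, Z) with payoffs (3, 8).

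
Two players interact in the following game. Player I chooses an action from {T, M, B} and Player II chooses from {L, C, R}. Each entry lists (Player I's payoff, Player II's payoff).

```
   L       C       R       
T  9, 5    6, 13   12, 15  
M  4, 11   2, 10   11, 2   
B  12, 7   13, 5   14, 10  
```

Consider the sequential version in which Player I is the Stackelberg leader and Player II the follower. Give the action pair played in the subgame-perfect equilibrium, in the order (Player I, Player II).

Solve by backward induction (Player I leads).
- T → Player II plays R (best of 5, 13, 15); Player I gets 12.
- M → Player II plays L (best of 11, 10, 2); Player I gets 4.
- B → Player II plays R (best of 7, 5, 10); Player I gets 14.
Among 12, 4, 14, the best is 14 at B. Subgame-perfect outcome: (B, R) with payoffs (14, 10).

(B, R)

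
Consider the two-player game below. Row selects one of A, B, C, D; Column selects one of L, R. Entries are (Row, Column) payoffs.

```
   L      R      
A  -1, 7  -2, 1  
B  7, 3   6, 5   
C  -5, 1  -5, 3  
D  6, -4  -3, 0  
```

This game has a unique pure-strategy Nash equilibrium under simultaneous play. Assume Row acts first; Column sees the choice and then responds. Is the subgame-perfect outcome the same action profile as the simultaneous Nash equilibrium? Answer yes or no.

Solve by backward induction (Row leads).
- A: BR = L, leader payoff -1.
- B: BR = R, leader payoff 6.
- C: BR = R, leader payoff -5.
- D: BR = R, leader payoff -3.
Among -1, 6, -5, -3, the best is 6 at B. Subgame-perfect outcome: (B, R) with payoffs (6, 5).
Under simultaneous play:
Row's best replies: L→B; R→B.
Column's best replies: A→L; B→R; C→R; D→R.
The unique mutual best reply is (B, R), giving (6, 5).
Sequential outcome (B, R) coincides with the Nash profile (B, R).

yes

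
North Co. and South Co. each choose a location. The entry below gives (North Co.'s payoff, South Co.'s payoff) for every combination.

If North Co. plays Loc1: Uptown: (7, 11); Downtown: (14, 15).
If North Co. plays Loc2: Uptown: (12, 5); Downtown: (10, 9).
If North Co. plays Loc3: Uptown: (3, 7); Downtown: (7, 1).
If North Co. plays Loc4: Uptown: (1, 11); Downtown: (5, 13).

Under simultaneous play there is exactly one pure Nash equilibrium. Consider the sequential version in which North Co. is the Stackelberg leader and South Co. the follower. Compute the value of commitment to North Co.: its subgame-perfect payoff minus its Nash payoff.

South Co. best-responds to each possible North Co. move:
- Loc1 → South Co. plays Downtown (best of 11, 15); North Co. gets 14.
- Loc2 → South Co. plays Downtown (best of 5, 9); North Co. gets 10.
- Loc3 → South Co. plays Uptown (best of 7, 1); North Co. gets 3.
- Loc4 → South Co. plays Downtown (best of 11, 13); North Co. gets 5.
Maximizing over 14, 10, 3, 5, North Co. chooses Loc1. Subgame-perfect outcome: (Loc1, Downtown) with payoffs (14, 15).
Under simultaneous play:
North Co.'s best replies: Uptown→Loc2; Downtown→Loc1.
South Co.'s best replies: Loc1→Downtown; Loc2→Downtown; Loc3→Uptown; Loc4→Downtown.
The unique mutual best reply is (Loc1, Downtown), giving (14, 15).
North Co.'s commitment gain: 14 − 14 = 0.

0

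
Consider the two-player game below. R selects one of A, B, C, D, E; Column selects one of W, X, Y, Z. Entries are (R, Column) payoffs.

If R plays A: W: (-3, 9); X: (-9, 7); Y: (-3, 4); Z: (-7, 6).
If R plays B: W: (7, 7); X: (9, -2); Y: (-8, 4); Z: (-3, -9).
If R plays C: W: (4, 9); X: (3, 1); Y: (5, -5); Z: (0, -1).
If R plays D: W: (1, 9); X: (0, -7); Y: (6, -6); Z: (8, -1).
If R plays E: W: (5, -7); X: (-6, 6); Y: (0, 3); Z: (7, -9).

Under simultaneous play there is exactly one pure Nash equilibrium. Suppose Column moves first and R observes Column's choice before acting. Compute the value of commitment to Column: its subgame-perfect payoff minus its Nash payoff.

Work backward from R's decision.
- W → R plays B (best of -3, 7, 4, 1, 5); Column gets 7.
- X → R plays B (best of -9, 9, 3, 0, -6); Column gets -2.
- Y → R plays D (best of -3, -8, 5, 6, 0); Column gets -6.
- Z → R plays D (best of -7, -3, 0, 8, 7); Column gets -1.
Among 7, -2, -6, -1, the best is 7 at W. Subgame-perfect outcome: (B, W) with payoffs (7, 7).
Now find the simultaneous Nash equilibrium.
R's best replies: W→B; X→B; Y→D; Z→D.
Column's best replies: A→W; B→W; C→W; D→W; E→X.
Only (B, W) has each player best-responding; Nash payoffs (7, 7).
Column's commitment gain: 7 − 7 = 0.

0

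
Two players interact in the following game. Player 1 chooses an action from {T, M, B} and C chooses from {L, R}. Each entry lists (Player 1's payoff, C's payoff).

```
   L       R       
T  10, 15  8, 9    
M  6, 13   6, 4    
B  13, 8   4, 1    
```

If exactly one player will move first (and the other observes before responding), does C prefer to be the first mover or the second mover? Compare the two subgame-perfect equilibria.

first

If Player 1 leads: C's best replies are T→L, M→L, B→L; Player 1's induced payoffs 10, 6, 13; outcome (B, L), payoffs (13, 8).
If C leads: Player 1's best replies are L→B, R→T; C's induced payoffs 8, 9; outcome (T, R), payoffs (8, 9).
C gets 9 moving first and 8 moving second, so C prefers to move first.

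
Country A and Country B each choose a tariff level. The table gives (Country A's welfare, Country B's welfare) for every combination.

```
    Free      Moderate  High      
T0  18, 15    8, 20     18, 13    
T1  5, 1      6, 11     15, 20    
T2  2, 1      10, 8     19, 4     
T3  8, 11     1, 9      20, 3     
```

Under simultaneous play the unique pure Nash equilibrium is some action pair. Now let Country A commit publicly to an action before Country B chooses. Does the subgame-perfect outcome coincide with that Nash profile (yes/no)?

no

Backward induction with Country A moving first.
- T0 → Country B plays Moderate (best of 15, 20, 13); Country A gets 8.
- T1 → Country B plays High (best of 1, 11, 20); Country A gets 15.
- T2 → Country B plays Moderate (best of 1, 8, 4); Country A gets 10.
- T3 → Country B plays Free (best of 11, 9, 3); Country A gets 8.
Among 8, 15, 10, 8, the best is 15 at T1. Subgame-perfect outcome: (T1, High) with payoffs (15, 20).
Under simultaneous play:
Country A's best replies: Free→T0; Moderate→T2; High→T3.
Country B's best replies: T0→Moderate; T1→High; T2→Moderate; T3→Free.
The unique mutual best reply is (T2, Moderate), giving (10, 8).
Sequential outcome (T1, High) differs from the Nash profile (T2, Moderate).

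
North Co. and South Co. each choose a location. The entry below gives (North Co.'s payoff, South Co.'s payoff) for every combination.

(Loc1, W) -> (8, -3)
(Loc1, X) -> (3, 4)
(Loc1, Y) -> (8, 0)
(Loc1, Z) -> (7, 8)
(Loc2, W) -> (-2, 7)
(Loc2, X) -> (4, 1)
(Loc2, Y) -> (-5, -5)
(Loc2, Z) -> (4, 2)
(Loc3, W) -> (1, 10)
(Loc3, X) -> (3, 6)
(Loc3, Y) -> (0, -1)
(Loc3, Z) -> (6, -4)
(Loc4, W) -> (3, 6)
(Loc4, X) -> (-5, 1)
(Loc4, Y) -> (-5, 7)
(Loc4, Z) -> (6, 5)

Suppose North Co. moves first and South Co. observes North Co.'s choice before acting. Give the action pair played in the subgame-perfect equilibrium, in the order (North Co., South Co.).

(Loc1, Z)

Solve by backward induction (North Co. leads).
- Loc1: South Co. compares -3, 4, 0, 8 and picks Z; North Co. would get 7.
- Loc2: South Co. compares 7, 1, -5, 2 and picks W; North Co. would get -2.
- Loc3: South Co. compares 10, 6, -1, -4 and picks W; North Co. would get 1.
- Loc4: South Co. compares 6, 1, 7, 5 and picks Y; North Co. would get -5.
Maximizing over 7, -2, 1, -5, North Co. chooses Loc1. Subgame-perfect outcome: (Loc1, Z) with payoffs (7, 8).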